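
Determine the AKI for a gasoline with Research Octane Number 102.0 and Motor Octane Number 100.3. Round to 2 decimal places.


AKI = (RON + MON) / 2
AKI = (102.0 + 100.3) / 2
AKI = 202.3 / 2 = 101.15


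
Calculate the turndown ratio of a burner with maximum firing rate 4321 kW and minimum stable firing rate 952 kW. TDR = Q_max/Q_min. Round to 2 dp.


TDR = Q_max / Q_min
TDR = 4321 / 952 = 4.54


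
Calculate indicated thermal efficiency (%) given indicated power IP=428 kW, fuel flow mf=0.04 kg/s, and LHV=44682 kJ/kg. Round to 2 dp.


eta_ith = (IP / (mf * LHV)) * 100
Denominator = 0.04 * 44682 = 1787.2800 kW
eta_ith = (428 / 1787.2800) * 100 = 23.95%


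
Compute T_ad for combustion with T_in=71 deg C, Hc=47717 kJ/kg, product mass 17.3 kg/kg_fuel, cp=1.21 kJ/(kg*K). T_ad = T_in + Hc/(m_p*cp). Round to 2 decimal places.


T_ad = T_in + Hc / (m_p * cp)
Denominator = 17.3 * 1.21 = 20.9330
Temperature rise = 47717 / 20.9330 = 2279.51 K
T_ad = 71 + 2279.51 = 2350.51 deg C


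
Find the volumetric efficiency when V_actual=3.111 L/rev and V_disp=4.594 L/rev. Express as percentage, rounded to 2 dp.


eta_v = (V_actual / V_disp) * 100
Ratio = 3.111 / 4.594 = 0.6772
eta_v = 0.6772 * 100 = 67.72%


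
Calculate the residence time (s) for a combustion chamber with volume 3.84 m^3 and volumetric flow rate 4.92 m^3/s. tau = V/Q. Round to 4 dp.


tau = V / Q_flow
tau = 3.84 / 4.92 = 0.7805 s


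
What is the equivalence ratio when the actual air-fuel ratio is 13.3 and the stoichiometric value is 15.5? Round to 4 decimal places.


phi = AFR_stoich / AFR_actual
phi = 15.5 / 13.3 = 1.1654


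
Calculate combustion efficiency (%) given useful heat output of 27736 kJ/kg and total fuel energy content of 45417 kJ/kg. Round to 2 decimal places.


Efficiency = (Q_useful / Q_fuel) * 100
Efficiency = (27736 / 45417) * 100
Efficiency = 0.6107 * 100 = 61.07%


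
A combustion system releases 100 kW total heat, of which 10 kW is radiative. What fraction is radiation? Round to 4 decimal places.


f_rad = Q_rad / Q_total
f_rad = 10 / 100 = 0.1000


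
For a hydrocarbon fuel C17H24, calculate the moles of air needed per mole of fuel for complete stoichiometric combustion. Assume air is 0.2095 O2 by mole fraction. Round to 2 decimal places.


Balanced combustion: C17H24 + 23 O2 -> 17 CO2 + 12 H2O
O2 needed = C + H/4 = 17 + 24/4 = 23.00 moles
Air moles = O2 / 0.2095 = 23.00 / 0.2095 = 109.79 moles air


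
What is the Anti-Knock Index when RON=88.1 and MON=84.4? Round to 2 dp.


AKI = (RON + MON) / 2
AKI = (88.1 + 84.4) / 2
AKI = 172.5 / 2 = 86.25


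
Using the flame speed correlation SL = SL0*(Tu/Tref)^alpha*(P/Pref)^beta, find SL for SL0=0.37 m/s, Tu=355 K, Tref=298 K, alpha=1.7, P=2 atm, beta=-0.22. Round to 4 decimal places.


SL = SL0 * (Tu/Tref)^alpha * (P/Pref)^beta
T ratio = 355/298 = 1.19127517
(T ratio)^alpha = 1.19127517^1.7 = 1.346544
(P/Pref)^beta = 2^(-0.22) = 0.858565
SL = 0.37 * 1.346544 * 0.858565 = 0.4278 m/s


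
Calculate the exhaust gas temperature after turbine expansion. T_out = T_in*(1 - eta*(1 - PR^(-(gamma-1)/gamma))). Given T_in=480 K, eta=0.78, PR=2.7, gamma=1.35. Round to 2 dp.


T_out = T_in * (1 - eta * (1 - PR^(-(gamma-1)/gamma)))
Exponent = -(1.35-1)/1.35 = -0.25925926
PR^exp = 2.7^(-0.25925926) = 0.77297411
Factor = 1 - 0.78*(1 - 0.77297411) = 0.82291981
T_out = 480 * 0.82291981 = 395.00 K


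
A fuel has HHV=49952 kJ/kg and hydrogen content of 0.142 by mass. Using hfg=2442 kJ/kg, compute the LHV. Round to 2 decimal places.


LHV = HHV - hfg * 9 * H
Water correction = 2442 * 9 * 0.142 = 3120.876 kJ/kg
LHV = 49952 - 3120.876 = 46831.12 kJ/kg


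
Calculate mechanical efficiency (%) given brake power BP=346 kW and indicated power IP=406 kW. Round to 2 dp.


eta_mech = (BP / IP) * 100
Ratio = 346 / 406 = 0.8522
eta_mech = 0.8522 * 100 = 85.22%


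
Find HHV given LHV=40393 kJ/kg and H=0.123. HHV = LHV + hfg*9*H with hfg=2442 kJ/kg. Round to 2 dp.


HHV = LHV + hfg * 9 * H
Water addition = 2442 * 9 * 0.123 = 2703.294 kJ/kg
HHV = 40393 + 2703.294 = 43096.29 kJ/kg


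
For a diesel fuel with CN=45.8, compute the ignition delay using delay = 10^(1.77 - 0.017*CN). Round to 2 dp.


delay = 10^(1.77 - 0.017*CN)
Exponent = 1.77 - 0.017*45.8 = 0.9914
delay = 10^0.9914 = 9.80 ms


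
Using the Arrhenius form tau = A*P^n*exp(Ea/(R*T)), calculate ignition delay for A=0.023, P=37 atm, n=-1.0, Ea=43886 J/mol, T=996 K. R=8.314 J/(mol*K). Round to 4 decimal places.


tau = A * P^n * exp(Ea/(R*T))
P^n = 37^(-1.0) = 0.02702703
Ea/(R*T) = 43886/(8.314*996) = 5.299765
exp(Ea/(R*T)) = 200.289803
tau = 0.023 * 0.02702703 * 200.289803 = 0.1245 ms


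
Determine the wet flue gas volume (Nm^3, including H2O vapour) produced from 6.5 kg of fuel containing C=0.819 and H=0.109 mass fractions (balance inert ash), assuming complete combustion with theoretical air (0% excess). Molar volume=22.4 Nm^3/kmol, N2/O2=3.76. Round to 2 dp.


Per kg fuel: CO2 = (C/12 kmol)*22.4 = (0.819/12)*22.4 = 1.52880 Nm^3
Per kg fuel: H2O = (H/2 kmol)*22.4 = (0.109/2)*22.4 = 1.22080 Nm^3
O2 needed per kg fuel = C/12 + H/4 = 0.819/12 + 0.109/4 = 0.09550000 kmol
Per kg fuel: N2 = O2*3.76*22.4 = 0.09550000*3.76*22.4 = 8.04339 Nm^3
Total per kg = 1.52880 + 1.22080 + 8.04339 = 10.79299 Nm^3
Total = 10.79299 * 6.5 = 70.15 Nm^3


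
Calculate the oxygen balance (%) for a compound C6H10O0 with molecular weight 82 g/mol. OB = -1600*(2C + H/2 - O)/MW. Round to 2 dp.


OB = -1600 * (2C + H/2 - O) / MW
Inner = 2*6 + 10/2 - 0 = 17.00
OB = -1600 * 17.00 / 82 = -331.71%


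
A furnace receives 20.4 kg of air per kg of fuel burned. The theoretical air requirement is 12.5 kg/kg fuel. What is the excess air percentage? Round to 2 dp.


Excess air = actual - stoichiometric = 20.4 - 12.5 = 7.90 kg/kg fuel
Excess air % = (excess / stoich) * 100 = (7.90 / 12.5) * 100 = 63.20%


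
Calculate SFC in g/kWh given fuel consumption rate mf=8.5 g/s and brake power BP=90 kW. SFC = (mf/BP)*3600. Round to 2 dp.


SFC = (mf / BP) * 3600
Rate = 8.5 / 90 = 0.094444 g/(s*kW)
SFC = 0.094444 * 3600 = 340.00 g/kWh


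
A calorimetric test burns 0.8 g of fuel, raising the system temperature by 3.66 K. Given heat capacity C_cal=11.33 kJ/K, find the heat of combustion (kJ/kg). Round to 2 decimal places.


Hc = C_cal * delta_T / m_fuel
Q_released = 11.33 * 3.66 = 41.4678 kJ
m_fuel = 0.8 g = 0.8/1000 kg = 0.000800 kg
Hc = 41.4678 / 0.000800 = 51834.75 kJ/kg


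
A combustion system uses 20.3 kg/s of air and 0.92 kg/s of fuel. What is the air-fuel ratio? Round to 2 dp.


AFR = m_air / m_fuel
AFR = 20.3 / 0.92 = 22.07


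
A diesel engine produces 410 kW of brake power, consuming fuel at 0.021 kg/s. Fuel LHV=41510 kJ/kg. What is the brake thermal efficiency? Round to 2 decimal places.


eta_BTE = (BP / (mf * LHV)) * 100
Denominator = 0.021 * 41510 = 871.7100 kW
eta_BTE = (410 / 871.7100) * 100 = 47.03%


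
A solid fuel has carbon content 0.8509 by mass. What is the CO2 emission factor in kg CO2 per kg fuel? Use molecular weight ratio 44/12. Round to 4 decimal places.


EF = C_frac * (M_CO2 / M_C)
EF = 0.8509 * (44/12)
EF = 0.8509 * 3.666667 = 3.1200 kg_CO2/kg_fuel


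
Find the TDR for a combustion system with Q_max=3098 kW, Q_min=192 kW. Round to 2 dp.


TDR = Q_max / Q_min
TDR = 3098 / 192 = 16.14


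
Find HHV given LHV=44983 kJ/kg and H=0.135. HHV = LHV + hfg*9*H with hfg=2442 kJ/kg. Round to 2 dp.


HHV = LHV + hfg * 9 * H
Water addition = 2442 * 9 * 0.135 = 2967.030 kJ/kg
HHV = 44983 + 2967.030 = 47950.03 kJ/kg


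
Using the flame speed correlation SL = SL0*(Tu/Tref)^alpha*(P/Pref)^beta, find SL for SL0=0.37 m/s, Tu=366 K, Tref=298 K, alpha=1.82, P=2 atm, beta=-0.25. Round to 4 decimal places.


SL = SL0 * (Tu/Tref)^alpha * (P/Pref)^beta
T ratio = 366/298 = 1.22818792
(T ratio)^alpha = 1.22818792^1.82 = 1.453657
(P/Pref)^beta = 2^(-0.25) = 0.840896
SL = 0.37 * 1.453657 * 0.840896 = 0.4523 m/s


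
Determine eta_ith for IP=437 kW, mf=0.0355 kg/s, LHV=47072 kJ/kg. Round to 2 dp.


eta_ith = (IP / (mf * LHV)) * 100
Denominator = 0.0355 * 47072 = 1671.0560 kW
eta_ith = (437 / 1671.0560) * 100 = 26.15%


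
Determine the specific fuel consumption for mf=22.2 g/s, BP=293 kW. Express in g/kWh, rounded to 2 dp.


SFC = (mf / BP) * 3600
Rate = 22.2 / 293 = 0.075768 g/(s*kW)
SFC = 0.075768 * 3600 = 272.76 g/kWh


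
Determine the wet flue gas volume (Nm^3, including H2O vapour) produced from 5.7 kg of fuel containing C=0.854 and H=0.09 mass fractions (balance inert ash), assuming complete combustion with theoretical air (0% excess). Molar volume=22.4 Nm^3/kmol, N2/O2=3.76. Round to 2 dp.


Per kg fuel: CO2 = (C/12 kmol)*22.4 = (0.854/12)*22.4 = 1.59413 Nm^3
Per kg fuel: H2O = (H/2 kmol)*22.4 = (0.09/2)*22.4 = 1.00800 Nm^3
O2 needed per kg fuel = C/12 + H/4 = 0.854/12 + 0.09/4 = 0.09366667 kmol
Per kg fuel: N2 = O2*3.76*22.4 = 0.09366667*3.76*22.4 = 7.88898 Nm^3
Total per kg = 1.59413 + 1.00800 + 7.88898 = 10.49111 Nm^3
Total = 10.49111 * 5.7 = 59.80 Nm^3


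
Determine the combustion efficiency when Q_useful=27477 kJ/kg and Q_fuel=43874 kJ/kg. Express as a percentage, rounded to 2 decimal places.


Efficiency = (Q_useful / Q_fuel) * 100
Efficiency = (27477 / 43874) * 100
Efficiency = 0.6263 * 100 = 62.63%


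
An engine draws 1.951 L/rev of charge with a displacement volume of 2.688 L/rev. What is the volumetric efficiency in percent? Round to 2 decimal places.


eta_v = (V_actual / V_disp) * 100
Ratio = 1.951 / 2.688 = 0.7258
eta_v = 0.7258 * 100 = 72.58%


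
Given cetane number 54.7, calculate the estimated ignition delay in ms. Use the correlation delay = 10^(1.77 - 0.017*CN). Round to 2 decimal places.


delay = 10^(1.77 - 0.017*CN)
Exponent = 1.77 - 0.017*54.7 = 0.8401
delay = 10^0.8401 = 6.92 ms


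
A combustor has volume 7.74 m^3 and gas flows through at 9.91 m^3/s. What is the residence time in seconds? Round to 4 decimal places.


tau = V / Q_flow
tau = 7.74 / 9.91 = 0.7810 s


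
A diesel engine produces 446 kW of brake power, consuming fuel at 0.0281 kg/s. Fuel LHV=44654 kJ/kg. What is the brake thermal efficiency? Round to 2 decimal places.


eta_BTE = (BP / (mf * LHV)) * 100
Denominator = 0.0281 * 44654 = 1254.7774 kW
eta_BTE = (446 / 1254.7774) * 100 = 35.54%


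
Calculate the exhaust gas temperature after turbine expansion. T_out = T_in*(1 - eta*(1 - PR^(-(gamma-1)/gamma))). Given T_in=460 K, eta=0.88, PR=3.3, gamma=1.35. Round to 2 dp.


T_out = T_in * (1 - eta * (1 - PR^(-(gamma-1)/gamma)))
Exponent = -(1.35-1)/1.35 = -0.25925926
PR^exp = 3.3^(-0.25925926) = 0.73378775
Factor = 1 - 0.88*(1 - 0.73378775) = 0.76573322
T_out = 460 * 0.76573322 = 352.24 K


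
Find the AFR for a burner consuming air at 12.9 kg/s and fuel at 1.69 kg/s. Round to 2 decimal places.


AFR = m_air / m_fuel
AFR = 12.9 / 1.69 = 7.63


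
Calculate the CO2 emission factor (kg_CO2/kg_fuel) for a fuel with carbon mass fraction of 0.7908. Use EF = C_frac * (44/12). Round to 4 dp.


EF = C_frac * (M_CO2 / M_C)
EF = 0.7908 * (44/12)
EF = 0.7908 * 3.666667 = 2.8996 kg_CO2/kg_fuel


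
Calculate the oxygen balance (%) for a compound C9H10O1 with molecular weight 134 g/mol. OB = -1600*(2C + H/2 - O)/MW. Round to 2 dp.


OB = -1600 * (2C + H/2 - O) / MW
Inner = 2*9 + 10/2 - 1 = 22.00
OB = -1600 * 22.00 / 134 = -262.69%


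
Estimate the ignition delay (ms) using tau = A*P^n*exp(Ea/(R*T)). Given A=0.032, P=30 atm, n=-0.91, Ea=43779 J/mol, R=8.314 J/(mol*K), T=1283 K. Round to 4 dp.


tau = A * P^n * exp(Ea/(R*T))
P^n = 30^(-0.91) = 0.04527096
Ea/(R*T) = 43779/(8.314*1283) = 4.104206
exp(Ea/(R*T)) = 60.594619
tau = 0.032 * 0.04527096 * 60.594619 = 0.0878 ms


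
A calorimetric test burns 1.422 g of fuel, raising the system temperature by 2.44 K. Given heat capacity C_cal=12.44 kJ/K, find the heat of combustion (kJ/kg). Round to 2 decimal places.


Hc = C_cal * delta_T / m_fuel
Q_released = 12.44 * 2.44 = 30.3536 kJ
m_fuel = 1.422 g = 1.422/1000 kg = 0.001422 kg
Hc = 30.3536 / 0.001422 = 21345.71 kJ/kg


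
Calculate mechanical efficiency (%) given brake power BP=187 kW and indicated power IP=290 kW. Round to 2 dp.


eta_mech = (BP / IP) * 100
Ratio = 187 / 290 = 0.6448
eta_mech = 0.6448 * 100 = 64.48%


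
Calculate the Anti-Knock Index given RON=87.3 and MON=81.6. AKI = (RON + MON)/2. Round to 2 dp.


AKI = (RON + MON) / 2
AKI = (87.3 + 81.6) / 2
AKI = 168.9 / 2 = 84.45


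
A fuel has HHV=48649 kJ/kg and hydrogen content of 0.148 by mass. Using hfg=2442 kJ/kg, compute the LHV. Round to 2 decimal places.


LHV = HHV - hfg * 9 * H
Water correction = 2442 * 9 * 0.148 = 3252.744 kJ/kg
LHV = 48649 - 3252.744 = 45396.26 kJ/kg


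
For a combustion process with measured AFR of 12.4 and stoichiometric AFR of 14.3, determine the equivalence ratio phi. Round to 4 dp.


phi = AFR_stoich / AFR_actual
phi = 14.3 / 12.4 = 1.1532


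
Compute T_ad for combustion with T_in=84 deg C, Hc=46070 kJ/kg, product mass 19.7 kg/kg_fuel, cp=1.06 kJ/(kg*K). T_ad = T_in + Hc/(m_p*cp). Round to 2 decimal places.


T_ad = T_in + Hc / (m_p * cp)
Denominator = 19.7 * 1.06 = 20.8820
Temperature rise = 46070 / 20.8820 = 2206.21 K
T_ad = 84 + 2206.21 = 2290.21 deg C


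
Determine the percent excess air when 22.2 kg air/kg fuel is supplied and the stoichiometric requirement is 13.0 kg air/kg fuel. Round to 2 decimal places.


Excess air = actual - stoichiometric = 22.2 - 13.0 = 9.20 kg/kg fuel
Excess air % = (excess / stoich) * 100 = (9.20 / 13.0) * 100 = 70.77%


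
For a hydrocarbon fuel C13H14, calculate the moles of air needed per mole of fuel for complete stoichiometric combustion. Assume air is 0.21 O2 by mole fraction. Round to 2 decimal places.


Balanced combustion: C13H14 + 16.5 O2 -> 13 CO2 + 7 H2O
O2 needed = C + H/4 = 13 + 14/4 = 16.50 moles
Air moles = O2 / 0.21 = 16.50 / 0.21 = 78.57 moles air


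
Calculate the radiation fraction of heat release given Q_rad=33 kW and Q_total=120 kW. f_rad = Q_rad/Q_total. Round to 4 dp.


f_rad = Q_rad / Q_total
f_rad = 33 / 120 = 0.2750


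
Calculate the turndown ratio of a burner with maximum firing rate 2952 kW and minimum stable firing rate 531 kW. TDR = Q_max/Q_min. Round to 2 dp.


TDR = Q_max / Q_min
TDR = 2952 / 531 = 5.56


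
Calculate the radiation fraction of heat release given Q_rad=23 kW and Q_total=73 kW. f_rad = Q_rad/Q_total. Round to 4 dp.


f_rad = Q_rad / Q_total
f_rad = 23 / 73 = 0.3151


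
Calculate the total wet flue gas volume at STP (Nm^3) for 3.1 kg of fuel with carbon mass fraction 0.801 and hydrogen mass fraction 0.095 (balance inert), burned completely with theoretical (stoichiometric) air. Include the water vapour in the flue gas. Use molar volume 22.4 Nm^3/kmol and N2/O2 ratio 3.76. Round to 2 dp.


Per kg fuel: CO2 = (C/12 kmol)*22.4 = (0.801/12)*22.4 = 1.49520 Nm^3
Per kg fuel: H2O = (H/2 kmol)*22.4 = (0.095/2)*22.4 = 1.06400 Nm^3
O2 needed per kg fuel = C/12 + H/4 = 0.801/12 + 0.095/4 = 0.09050000 kmol
Per kg fuel: N2 = O2*3.76*22.4 = 0.09050000*3.76*22.4 = 7.62227 Nm^3
Total per kg = 1.49520 + 1.06400 + 7.62227 = 10.18147 Nm^3
Total = 10.18147 * 3.1 = 31.56 Nm^3


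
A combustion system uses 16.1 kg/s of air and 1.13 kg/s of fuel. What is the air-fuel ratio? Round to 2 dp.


AFR = m_air / m_fuel
AFR = 16.1 / 1.13 = 14.25


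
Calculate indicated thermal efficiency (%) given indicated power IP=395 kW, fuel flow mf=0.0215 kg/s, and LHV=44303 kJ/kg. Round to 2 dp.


eta_ith = (IP / (mf * LHV)) * 100
Denominator = 0.0215 * 44303 = 952.5145 kW
eta_ith = (395 / 952.5145) * 100 = 41.47%


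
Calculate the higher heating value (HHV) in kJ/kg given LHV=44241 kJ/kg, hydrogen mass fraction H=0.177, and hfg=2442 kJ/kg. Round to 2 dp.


HHV = LHV + hfg * 9 * H
Water addition = 2442 * 9 * 0.177 = 3890.106 kJ/kg
HHV = 44241 + 3890.106 = 48131.11 kJ/kg


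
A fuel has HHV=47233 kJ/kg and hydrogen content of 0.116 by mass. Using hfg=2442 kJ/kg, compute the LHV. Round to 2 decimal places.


LHV = HHV - hfg * 9 * H
Water correction = 2442 * 9 * 0.116 = 2549.448 kJ/kg
LHV = 47233 - 2549.448 = 44683.55 kJ/kg


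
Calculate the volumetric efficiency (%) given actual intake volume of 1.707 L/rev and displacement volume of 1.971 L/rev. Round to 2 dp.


eta_v = (V_actual / V_disp) * 100
Ratio = 1.707 / 1.971 = 0.8661
eta_v = 0.8661 * 100 = 86.61%


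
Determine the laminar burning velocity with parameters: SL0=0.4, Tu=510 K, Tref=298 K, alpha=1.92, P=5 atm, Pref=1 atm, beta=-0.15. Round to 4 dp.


SL = SL0 * (Tu/Tref)^alpha * (P/Pref)^beta
T ratio = 510/298 = 1.71140940
(T ratio)^alpha = 1.71140940^1.92 = 2.805689
(P/Pref)^beta = 5^(-0.15) = 0.785515
SL = 0.4 * 2.805689 * 0.785515 = 0.8816 m/s


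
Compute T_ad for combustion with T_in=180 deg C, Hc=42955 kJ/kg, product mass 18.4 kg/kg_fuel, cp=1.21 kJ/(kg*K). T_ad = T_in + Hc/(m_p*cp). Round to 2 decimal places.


T_ad = T_in + Hc / (m_p * cp)
Denominator = 18.4 * 1.21 = 22.2640
Temperature rise = 42955 / 22.2640 = 1929.35 K
T_ad = 180 + 1929.35 = 2109.35 deg C


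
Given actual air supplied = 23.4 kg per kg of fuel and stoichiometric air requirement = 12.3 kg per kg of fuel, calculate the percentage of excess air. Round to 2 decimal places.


Excess air = actual - stoichiometric = 23.4 - 12.3 = 11.10 kg/kg fuel
Excess air % = (excess / stoich) * 100 = (11.10 / 12.3) * 100 = 90.24%


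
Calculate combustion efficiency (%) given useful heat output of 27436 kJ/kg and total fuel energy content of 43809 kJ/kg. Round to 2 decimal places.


Efficiency = (Q_useful / Q_fuel) * 100
Efficiency = (27436 / 43809) * 100
Efficiency = 0.6263 * 100 = 62.63%


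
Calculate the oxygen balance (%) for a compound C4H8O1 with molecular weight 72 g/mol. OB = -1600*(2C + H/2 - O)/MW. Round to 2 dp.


OB = -1600 * (2C + H/2 - O) / MW
Inner = 2*4 + 8/2 - 1 = 11.00
OB = -1600 * 11.00 / 72 = -244.44%


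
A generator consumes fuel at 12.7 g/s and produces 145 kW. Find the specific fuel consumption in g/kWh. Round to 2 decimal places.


SFC = (mf / BP) * 3600
Rate = 12.7 / 145 = 0.087586 g/(s*kW)
SFC = 0.087586 * 3600 = 315.31 g/kWh


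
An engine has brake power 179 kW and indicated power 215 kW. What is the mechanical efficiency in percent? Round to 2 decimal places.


eta_mech = (BP / IP) * 100
Ratio = 179 / 215 = 0.8326
eta_mech = 0.8326 * 100 = 83.26%


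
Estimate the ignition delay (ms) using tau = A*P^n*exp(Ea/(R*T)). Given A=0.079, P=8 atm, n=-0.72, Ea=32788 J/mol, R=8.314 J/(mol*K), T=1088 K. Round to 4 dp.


tau = A * P^n * exp(Ea/(R*T))
P^n = 8^(-0.72) = 0.22375627
Ea/(R*T) = 32788/(8.314*1088) = 3.624733
exp(Ea/(R*T)) = 37.514702
tau = 0.079 * 0.22375627 * 37.514702 = 0.6631 ms


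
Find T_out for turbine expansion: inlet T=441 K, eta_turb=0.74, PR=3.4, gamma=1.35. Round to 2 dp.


T_out = T_in * (1 - eta * (1 - PR^(-(gamma-1)/gamma)))
Exponent = -(1.35-1)/1.35 = -0.25925926
PR^exp = 3.4^(-0.25925926) = 0.72813041
Factor = 1 - 0.74*(1 - 0.72813041) = 0.79881650
T_out = 441 * 0.79881650 = 352.28 K


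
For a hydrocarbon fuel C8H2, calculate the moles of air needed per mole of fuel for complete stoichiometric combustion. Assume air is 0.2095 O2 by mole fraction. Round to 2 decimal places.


Balanced combustion: C8H2 + 8.5 O2 -> 8 CO2 + 1 H2O
O2 needed = C + H/4 = 8 + 2/4 = 8.50 moles
Air moles = O2 / 0.2095 = 8.50 / 0.2095 = 40.57 moles air


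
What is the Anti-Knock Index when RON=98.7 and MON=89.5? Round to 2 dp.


AKI = (RON + MON) / 2
AKI = (98.7 + 89.5) / 2
AKI = 188.2 / 2 = 94.10


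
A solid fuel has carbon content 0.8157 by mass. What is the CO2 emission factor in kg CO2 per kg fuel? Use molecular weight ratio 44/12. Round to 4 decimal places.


EF = C_frac * (M_CO2 / M_C)
EF = 0.8157 * (44/12)
EF = 0.8157 * 3.666667 = 2.9909 kg_CO2/kg_fuel


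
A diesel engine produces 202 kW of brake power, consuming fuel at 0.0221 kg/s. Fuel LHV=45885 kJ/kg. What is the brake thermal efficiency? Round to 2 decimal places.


eta_BTE = (BP / (mf * LHV)) * 100
Denominator = 0.0221 * 45885 = 1014.0585 kW
eta_BTE = (202 / 1014.0585) * 100 = 19.92%


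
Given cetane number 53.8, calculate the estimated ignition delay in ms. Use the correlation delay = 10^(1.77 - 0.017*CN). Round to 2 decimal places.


delay = 10^(1.77 - 0.017*CN)
Exponent = 1.77 - 0.017*53.8 = 0.8554
delay = 10^0.8554 = 7.17 ms


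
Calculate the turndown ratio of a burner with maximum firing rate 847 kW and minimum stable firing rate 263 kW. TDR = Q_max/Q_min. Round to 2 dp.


TDR = Q_max / Q_min
TDR = 847 / 263 = 3.22


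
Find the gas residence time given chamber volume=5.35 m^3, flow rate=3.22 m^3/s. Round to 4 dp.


tau = V / Q_flow
tau = 5.35 / 3.22 = 1.6615 s


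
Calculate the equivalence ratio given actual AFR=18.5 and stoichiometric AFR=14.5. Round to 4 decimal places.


phi = AFR_stoich / AFR_actual
phi = 14.5 / 18.5 = 0.7838


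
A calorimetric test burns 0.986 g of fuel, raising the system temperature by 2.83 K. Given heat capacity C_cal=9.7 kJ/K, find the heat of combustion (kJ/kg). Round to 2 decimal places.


Hc = C_cal * delta_T / m_fuel
Q_released = 9.7 * 2.83 = 27.4510 kJ
m_fuel = 0.986 g = 0.986/1000 kg = 0.000986 kg
Hc = 27.4510 / 0.000986 = 27840.77 kJ/kg


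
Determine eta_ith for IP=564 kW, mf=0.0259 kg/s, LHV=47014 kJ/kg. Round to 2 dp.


eta_ith = (IP / (mf * LHV)) * 100
Denominator = 0.0259 * 47014 = 1217.6626 kW
eta_ith = (564 / 1217.6626) * 100 = 46.32%


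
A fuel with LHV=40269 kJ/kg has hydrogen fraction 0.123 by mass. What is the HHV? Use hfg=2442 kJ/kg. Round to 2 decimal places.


HHV = LHV + hfg * 9 * H
Water addition = 2442 * 9 * 0.123 = 2703.294 kJ/kg
HHV = 40269 + 2703.294 = 42972.29 kJ/kg


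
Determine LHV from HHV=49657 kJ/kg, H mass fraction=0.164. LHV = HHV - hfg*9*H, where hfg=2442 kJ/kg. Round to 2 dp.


LHV = HHV - hfg * 9 * H
Water correction = 2442 * 9 * 0.164 = 3604.392 kJ/kg
LHV = 49657 - 3604.392 = 46052.61 kJ/kg


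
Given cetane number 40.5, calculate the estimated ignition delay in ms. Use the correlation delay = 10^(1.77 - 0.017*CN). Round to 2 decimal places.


delay = 10^(1.77 - 0.017*CN)
Exponent = 1.77 - 0.017*40.5 = 1.0815
delay = 10^1.0815 = 12.06 ms


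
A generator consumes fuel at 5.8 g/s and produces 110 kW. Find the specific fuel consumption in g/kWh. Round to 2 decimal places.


SFC = (mf / BP) * 3600
Rate = 5.8 / 110 = 0.052727 g/(s*kW)
SFC = 0.052727 * 3600 = 189.82 g/kWh


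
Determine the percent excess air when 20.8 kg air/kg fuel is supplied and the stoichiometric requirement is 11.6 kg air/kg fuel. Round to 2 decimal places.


Excess air = actual - stoichiometric = 20.8 - 11.6 = 9.20 kg/kg fuel
Excess air % = (excess / stoich) * 100 = (9.20 / 11.6) * 100 = 79.31%


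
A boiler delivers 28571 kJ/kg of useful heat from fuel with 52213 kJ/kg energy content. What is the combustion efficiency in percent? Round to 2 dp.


Efficiency = (Q_useful / Q_fuel) * 100
Efficiency = (28571 / 52213) * 100
Efficiency = 0.5472 * 100 = 54.72%


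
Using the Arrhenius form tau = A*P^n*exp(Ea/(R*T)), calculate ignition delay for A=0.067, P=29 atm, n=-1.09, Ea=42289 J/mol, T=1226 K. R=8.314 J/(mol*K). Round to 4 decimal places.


tau = A * P^n * exp(Ea/(R*T))
P^n = 29^(-1.09) = 0.02546749
Ea/(R*T) = 42289/(8.314*1226) = 4.148842
exp(Ea/(R*T)) = 63.360604
tau = 0.067 * 0.02546749 * 63.360604 = 0.1081 ms


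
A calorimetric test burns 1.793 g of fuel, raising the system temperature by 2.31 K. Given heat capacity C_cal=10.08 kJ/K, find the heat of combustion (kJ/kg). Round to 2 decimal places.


Hc = C_cal * delta_T / m_fuel
Q_released = 10.08 * 2.31 = 23.2848 kJ
m_fuel = 1.793 g = 1.793/1000 kg = 0.001793 kg
Hc = 23.2848 / 0.001793 = 12986.50 kJ/kg


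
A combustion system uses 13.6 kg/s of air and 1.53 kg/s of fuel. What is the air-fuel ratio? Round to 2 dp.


AFR = m_air / m_fuel
AFR = 13.6 / 1.53 = 8.89


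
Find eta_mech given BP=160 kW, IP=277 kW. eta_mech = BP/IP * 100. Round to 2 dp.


eta_mech = (BP / IP) * 100
Ratio = 160 / 277 = 0.5776
eta_mech = 0.5776 * 100 = 57.76%


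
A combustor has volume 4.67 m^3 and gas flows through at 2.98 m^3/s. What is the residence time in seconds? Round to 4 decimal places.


tau = V / Q_flow
tau = 4.67 / 2.98 = 1.5671 s


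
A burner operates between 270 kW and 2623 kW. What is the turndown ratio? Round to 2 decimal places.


TDR = Q_max / Q_min
TDR = 2623 / 270 = 9.71


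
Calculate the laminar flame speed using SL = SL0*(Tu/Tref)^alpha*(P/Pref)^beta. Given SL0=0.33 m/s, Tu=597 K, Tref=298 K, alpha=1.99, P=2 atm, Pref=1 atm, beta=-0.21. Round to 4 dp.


SL = SL0 * (Tu/Tref)^alpha * (P/Pref)^beta
T ratio = 597/298 = 2.00335570
(T ratio)^alpha = 2.00335570^1.99 = 3.985644
(P/Pref)^beta = 2^(-0.21) = 0.864537
SL = 0.33 * 3.985644 * 0.864537 = 1.1371 m/s


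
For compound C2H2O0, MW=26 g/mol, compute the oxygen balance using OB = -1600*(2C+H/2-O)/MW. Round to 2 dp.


OB = -1600 * (2C + H/2 - O) / MW
Inner = 2*2 + 2/2 - 0 = 5.00
OB = -1600 * 5.00 / 26 = -307.69%


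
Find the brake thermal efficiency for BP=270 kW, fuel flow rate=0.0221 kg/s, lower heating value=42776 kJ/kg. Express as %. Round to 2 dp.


eta_BTE = (BP / (mf * LHV)) * 100
Denominator = 0.0221 * 42776 = 945.3496 kW
eta_BTE = (270 / 945.3496) * 100 = 28.56%


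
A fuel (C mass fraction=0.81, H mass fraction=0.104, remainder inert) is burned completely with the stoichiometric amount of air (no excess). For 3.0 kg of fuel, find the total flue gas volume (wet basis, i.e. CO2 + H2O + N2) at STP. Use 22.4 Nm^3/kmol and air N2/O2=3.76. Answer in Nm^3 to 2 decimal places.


Per kg fuel: CO2 = (C/12 kmol)*22.4 = (0.81/12)*22.4 = 1.51200 Nm^3
Per kg fuel: H2O = (H/2 kmol)*22.4 = (0.104/2)*22.4 = 1.16480 Nm^3
O2 needed per kg fuel = C/12 + H/4 = 0.81/12 + 0.104/4 = 0.09350000 kmol
Per kg fuel: N2 = O2*3.76*22.4 = 0.09350000*3.76*22.4 = 7.87494 Nm^3
Total per kg = 1.51200 + 1.16480 + 7.87494 = 10.55174 Nm^3
Total = 10.55174 * 3.0 = 31.66 Nm^3


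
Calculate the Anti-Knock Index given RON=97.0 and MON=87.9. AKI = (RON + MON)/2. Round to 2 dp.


AKI = (RON + MON) / 2
AKI = (97.0 + 87.9) / 2
AKI = 184.9 / 2 = 92.45


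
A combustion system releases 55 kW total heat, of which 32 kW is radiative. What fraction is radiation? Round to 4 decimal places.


f_rad = Q_rad / Q_total
f_rad = 32 / 55 = 0.5818


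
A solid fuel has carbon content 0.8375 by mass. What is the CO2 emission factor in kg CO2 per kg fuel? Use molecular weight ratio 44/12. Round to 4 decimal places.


EF = C_frac * (M_CO2 / M_C)
EF = 0.8375 * (44/12)
EF = 0.8375 * 3.666667 = 3.0708 kg_CO2/kg_fuel


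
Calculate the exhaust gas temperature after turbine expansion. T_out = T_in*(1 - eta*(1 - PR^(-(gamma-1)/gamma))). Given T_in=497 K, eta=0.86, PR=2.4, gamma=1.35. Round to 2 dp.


T_out = T_in * (1 - eta * (1 - PR^(-(gamma-1)/gamma)))
Exponent = -(1.35-1)/1.35 = -0.25925926
PR^exp = 2.4^(-0.25925926) = 0.79694200
Factor = 1 - 0.86*(1 - 0.79694200) = 0.82537012
T_out = 497 * 0.82537012 = 410.21 K


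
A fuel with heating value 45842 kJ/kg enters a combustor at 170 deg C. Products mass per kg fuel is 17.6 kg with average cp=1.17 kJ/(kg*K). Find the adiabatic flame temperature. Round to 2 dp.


T_ad = T_in + Hc / (m_p * cp)
Denominator = 17.6 * 1.17 = 20.5920
Temperature rise = 45842 / 20.5920 = 2226.20 K
T_ad = 170 + 2226.20 = 2396.20 deg C


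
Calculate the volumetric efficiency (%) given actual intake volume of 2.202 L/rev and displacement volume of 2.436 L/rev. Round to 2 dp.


eta_v = (V_actual / V_disp) * 100
Ratio = 2.202 / 2.436 = 0.9039
eta_v = 0.9039 * 100 = 90.39%


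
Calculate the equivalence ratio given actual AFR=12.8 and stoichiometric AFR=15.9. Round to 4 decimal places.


phi = AFR_stoich / AFR_actual
phi = 15.9 / 12.8 = 1.2422


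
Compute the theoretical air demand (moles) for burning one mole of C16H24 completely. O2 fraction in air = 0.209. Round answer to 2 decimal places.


Balanced combustion: C16H24 + 22 O2 -> 16 CO2 + 12 H2O
O2 needed = C + H/4 = 16 + 24/4 = 22.00 moles
Air moles = O2 / 0.209 = 22.00 / 0.209 = 105.26 moles air


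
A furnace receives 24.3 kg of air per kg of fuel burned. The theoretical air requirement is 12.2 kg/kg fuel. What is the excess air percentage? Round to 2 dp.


Excess air = actual - stoichiometric = 24.3 - 12.2 = 12.10 kg/kg fuel
Excess air % = (excess / stoich) * 100 = (12.10 / 12.2) * 100 = 99.18%


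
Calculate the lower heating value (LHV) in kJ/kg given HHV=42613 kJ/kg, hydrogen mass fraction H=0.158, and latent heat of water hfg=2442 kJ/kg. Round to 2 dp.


LHV = HHV - hfg * 9 * H
Water correction = 2442 * 9 * 0.158 = 3472.524 kJ/kg
LHV = 42613 - 3472.524 = 39140.48 kJ/kg


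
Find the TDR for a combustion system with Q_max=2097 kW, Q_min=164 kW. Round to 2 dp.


TDR = Q_max / Q_min
TDR = 2097 / 164 = 12.79


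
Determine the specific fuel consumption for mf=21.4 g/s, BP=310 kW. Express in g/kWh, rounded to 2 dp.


SFC = (mf / BP) * 3600
Rate = 21.4 / 310 = 0.069032 g/(s*kW)
SFC = 0.069032 * 3600 = 248.52 g/kWh


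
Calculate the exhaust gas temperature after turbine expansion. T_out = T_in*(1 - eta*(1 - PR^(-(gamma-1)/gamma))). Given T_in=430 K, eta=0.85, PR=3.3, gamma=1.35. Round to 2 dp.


T_out = T_in * (1 - eta * (1 - PR^(-(gamma-1)/gamma)))
Exponent = -(1.35-1)/1.35 = -0.25925926
PR^exp = 3.3^(-0.25925926) = 0.73378775
Factor = 1 - 0.85*(1 - 0.73378775) = 0.77371959
T_out = 430 * 0.77371959 = 332.70 K


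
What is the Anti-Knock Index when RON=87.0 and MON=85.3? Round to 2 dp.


AKI = (RON + MON) / 2
AKI = (87.0 + 85.3) / 2
AKI = 172.3 / 2 = 86.15


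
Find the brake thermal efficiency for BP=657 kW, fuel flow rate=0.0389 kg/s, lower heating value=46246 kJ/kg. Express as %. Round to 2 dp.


eta_BTE = (BP / (mf * LHV)) * 100
Denominator = 0.0389 * 46246 = 1798.9694 kW
eta_BTE = (657 / 1798.9694) * 100 = 36.52%


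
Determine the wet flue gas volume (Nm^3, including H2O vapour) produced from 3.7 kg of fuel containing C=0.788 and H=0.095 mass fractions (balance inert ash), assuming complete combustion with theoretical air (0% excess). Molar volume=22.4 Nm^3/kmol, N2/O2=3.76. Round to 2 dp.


Per kg fuel: CO2 = (C/12 kmol)*22.4 = (0.788/12)*22.4 = 1.47093 Nm^3
Per kg fuel: H2O = (H/2 kmol)*22.4 = (0.095/2)*22.4 = 1.06400 Nm^3
O2 needed per kg fuel = C/12 + H/4 = 0.788/12 + 0.095/4 = 0.08941667 kmol
Per kg fuel: N2 = O2*3.76*22.4 = 0.08941667*3.76*22.4 = 7.53103 Nm^3
Total per kg = 1.47093 + 1.06400 + 7.53103 = 10.06596 Nm^3
Total = 10.06596 * 3.7 = 37.24 Nm^3


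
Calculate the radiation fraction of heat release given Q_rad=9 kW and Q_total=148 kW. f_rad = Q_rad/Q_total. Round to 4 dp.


f_rad = Q_rad / Q_total
f_rad = 9 / 148 = 0.0608


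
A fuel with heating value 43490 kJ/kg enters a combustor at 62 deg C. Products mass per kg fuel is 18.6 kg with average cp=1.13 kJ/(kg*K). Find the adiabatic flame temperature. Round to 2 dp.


T_ad = T_in + Hc / (m_p * cp)
Denominator = 18.6 * 1.13 = 21.0180
Temperature rise = 43490 / 21.0180 = 2069.18 K
T_ad = 62 + 2069.18 = 2131.18 deg C


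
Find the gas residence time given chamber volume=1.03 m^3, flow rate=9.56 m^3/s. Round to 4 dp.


tau = V / Q_flow
tau = 1.03 / 9.56 = 0.1077 s


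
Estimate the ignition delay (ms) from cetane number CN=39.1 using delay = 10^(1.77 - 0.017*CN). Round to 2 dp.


delay = 10^(1.77 - 0.017*CN)
Exponent = 1.77 - 0.017*39.1 = 1.1053
delay = 10^1.1053 = 12.74 ms


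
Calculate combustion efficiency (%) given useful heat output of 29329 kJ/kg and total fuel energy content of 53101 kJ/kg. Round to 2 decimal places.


Efficiency = (Q_useful / Q_fuel) * 100
Efficiency = (29329 / 53101) * 100
Efficiency = 0.5523 * 100 = 55.23%


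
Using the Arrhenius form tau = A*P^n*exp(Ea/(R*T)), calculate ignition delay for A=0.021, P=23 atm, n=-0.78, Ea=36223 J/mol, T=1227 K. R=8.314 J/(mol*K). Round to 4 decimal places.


tau = A * P^n * exp(Ea/(R*T))
P^n = 23^(-0.78) = 0.08666671
Ea/(R*T) = 36223/(8.314*1227) = 3.550830
exp(Ea/(R*T)) = 34.842211
tau = 0.021 * 0.08666671 * 34.842211 = 0.0634 ms


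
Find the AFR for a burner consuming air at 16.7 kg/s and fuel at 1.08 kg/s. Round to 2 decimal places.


AFR = m_air / m_fuel
AFR = 16.7 / 1.08 = 15.46


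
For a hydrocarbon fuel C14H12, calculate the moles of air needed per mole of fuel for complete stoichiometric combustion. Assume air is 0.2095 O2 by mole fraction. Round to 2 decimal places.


Balanced combustion: C14H12 + 17 O2 -> 14 CO2 + 6 H2O
O2 needed = C + H/4 = 14 + 12/4 = 17.00 moles
Air moles = O2 / 0.2095 = 17.00 / 0.2095 = 81.15 moles air


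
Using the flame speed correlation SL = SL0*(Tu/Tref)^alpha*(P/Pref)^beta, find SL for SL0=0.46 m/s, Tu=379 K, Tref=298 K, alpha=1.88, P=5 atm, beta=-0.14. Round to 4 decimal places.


SL = SL0 * (Tu/Tref)^alpha * (P/Pref)^beta
T ratio = 379/298 = 1.27181208
(T ratio)^alpha = 1.27181208^1.88 = 1.571503
(P/Pref)^beta = 5^(-0.14) = 0.798260
SL = 0.46 * 1.571503 * 0.798260 = 0.5771 m/s


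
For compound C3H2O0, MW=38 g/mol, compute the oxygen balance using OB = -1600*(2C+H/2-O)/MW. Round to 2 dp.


OB = -1600 * (2C + H/2 - O) / MW
Inner = 2*3 + 2/2 - 0 = 7.00
OB = -1600 * 7.00 / 38 = -294.74%


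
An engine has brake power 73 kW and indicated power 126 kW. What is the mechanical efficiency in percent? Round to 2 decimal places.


eta_mech = (BP / IP) * 100
Ratio = 73 / 126 = 0.5794
eta_mech = 0.5794 * 100 = 57.94%


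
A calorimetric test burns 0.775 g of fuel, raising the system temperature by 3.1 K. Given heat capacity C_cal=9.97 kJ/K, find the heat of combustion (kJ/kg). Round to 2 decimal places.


Hc = C_cal * delta_T / m_fuel
Q_released = 9.97 * 3.1 = 30.9070 kJ
m_fuel = 0.775 g = 0.775/1000 kg = 0.000775 kg
Hc = 30.9070 / 0.000775 = 39880.00 kJ/kg


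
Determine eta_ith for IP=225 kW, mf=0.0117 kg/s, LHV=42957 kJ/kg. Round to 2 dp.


eta_ith = (IP / (mf * LHV)) * 100
Denominator = 0.0117 * 42957 = 502.5969 kW
eta_ith = (225 / 502.5969) * 100 = 44.77%


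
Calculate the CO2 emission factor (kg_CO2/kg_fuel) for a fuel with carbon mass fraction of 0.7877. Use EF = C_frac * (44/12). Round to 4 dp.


EF = C_frac * (M_CO2 / M_C)
EF = 0.7877 * (44/12)
EF = 0.7877 * 3.666667 = 2.8882 kg_CO2/kg_fuel


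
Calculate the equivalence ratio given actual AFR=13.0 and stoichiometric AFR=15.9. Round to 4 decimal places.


phi = AFR_stoich / AFR_actual
phi = 15.9 / 13.0 = 1.2231


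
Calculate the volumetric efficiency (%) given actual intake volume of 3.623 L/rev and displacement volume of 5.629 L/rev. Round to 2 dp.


eta_v = (V_actual / V_disp) * 100
Ratio = 3.623 / 5.629 = 0.6436
eta_v = 0.6436 * 100 = 64.36%


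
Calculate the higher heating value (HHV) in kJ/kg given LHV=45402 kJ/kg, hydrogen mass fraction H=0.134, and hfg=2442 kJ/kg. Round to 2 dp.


HHV = LHV + hfg * 9 * H
Water addition = 2442 * 9 * 0.134 = 2945.052 kJ/kg
HHV = 45402 + 2945.052 = 48347.05 kJ/kg


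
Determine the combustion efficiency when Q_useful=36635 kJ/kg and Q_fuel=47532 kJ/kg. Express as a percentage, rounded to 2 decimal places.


Efficiency = (Q_useful / Q_fuel) * 100
Efficiency = (36635 / 47532) * 100
Efficiency = 0.7707 * 100 = 77.07%


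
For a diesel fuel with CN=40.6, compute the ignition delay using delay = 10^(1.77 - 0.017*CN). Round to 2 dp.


delay = 10^(1.77 - 0.017*CN)
Exponent = 1.77 - 0.017*40.6 = 1.0798
delay = 10^1.0798 = 12.02 ms


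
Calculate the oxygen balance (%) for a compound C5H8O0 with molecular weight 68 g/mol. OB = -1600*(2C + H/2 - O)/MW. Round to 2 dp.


OB = -1600 * (2C + H/2 - O) / MW
Inner = 2*5 + 8/2 - 0 = 14.00
OB = -1600 * 14.00 / 68 = -329.41%


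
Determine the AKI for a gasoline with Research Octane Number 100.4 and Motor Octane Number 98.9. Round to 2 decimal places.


AKI = (RON + MON) / 2
AKI = (100.4 + 98.9) / 2
AKI = 199.3 / 2 = 99.65


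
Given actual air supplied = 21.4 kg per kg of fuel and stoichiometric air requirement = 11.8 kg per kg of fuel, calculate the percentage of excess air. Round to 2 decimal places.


Excess air = actual - stoichiometric = 21.4 - 11.8 = 9.60 kg/kg fuel
Excess air % = (excess / stoich) * 100 = (9.60 / 11.8) * 100 = 81.36%


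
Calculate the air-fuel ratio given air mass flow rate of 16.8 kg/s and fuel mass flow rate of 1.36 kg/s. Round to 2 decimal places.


AFR = m_air / m_fuel
AFR = 16.8 / 1.36 = 12.35


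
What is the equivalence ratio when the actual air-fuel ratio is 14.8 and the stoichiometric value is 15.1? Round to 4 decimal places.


phi = AFR_stoich / AFR_actual
phi = 15.1 / 14.8 = 1.0203


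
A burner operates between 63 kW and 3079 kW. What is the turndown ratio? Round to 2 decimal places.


TDR = Q_max / Q_min
TDR = 3079 / 63 = 48.87


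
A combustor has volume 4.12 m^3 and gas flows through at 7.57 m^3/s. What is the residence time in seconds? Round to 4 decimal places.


tau = V / Q_flow
tau = 4.12 / 7.57 = 0.5443 s


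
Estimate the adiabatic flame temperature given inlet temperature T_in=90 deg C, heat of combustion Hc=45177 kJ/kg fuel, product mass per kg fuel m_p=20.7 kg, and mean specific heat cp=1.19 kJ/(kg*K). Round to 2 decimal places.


T_ad = T_in + Hc / (m_p * cp)
Denominator = 20.7 * 1.19 = 24.6330
Temperature rise = 45177 / 24.6330 = 1834.00 K
T_ad = 90 + 1834.00 = 1924.00 deg C


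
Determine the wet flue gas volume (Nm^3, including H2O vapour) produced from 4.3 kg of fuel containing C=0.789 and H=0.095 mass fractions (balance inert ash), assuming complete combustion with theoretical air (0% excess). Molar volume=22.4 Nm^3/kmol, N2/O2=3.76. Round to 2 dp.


Per kg fuel: CO2 = (C/12 kmol)*22.4 = (0.789/12)*22.4 = 1.47280 Nm^3
Per kg fuel: H2O = (H/2 kmol)*22.4 = (0.095/2)*22.4 = 1.06400 Nm^3
O2 needed per kg fuel = C/12 + H/4 = 0.789/12 + 0.095/4 = 0.08950000 kmol
Per kg fuel: N2 = O2*3.76*22.4 = 0.08950000*3.76*22.4 = 7.53805 Nm^3
Total per kg = 1.47280 + 1.06400 + 7.53805 = 10.07485 Nm^3
Total = 10.07485 * 4.3 = 43.32 Nm^3


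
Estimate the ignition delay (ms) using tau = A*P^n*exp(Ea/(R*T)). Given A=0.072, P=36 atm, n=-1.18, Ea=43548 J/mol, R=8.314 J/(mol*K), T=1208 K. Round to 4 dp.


tau = A * P^n * exp(Ea/(R*T))
P^n = 36^(-1.18) = 0.01457347
Ea/(R*T) = 43548/(8.314*1208) = 4.336020
exp(Ea/(R*T)) = 76.402837
tau = 0.072 * 0.01457347 * 76.402837 = 0.0802 ms


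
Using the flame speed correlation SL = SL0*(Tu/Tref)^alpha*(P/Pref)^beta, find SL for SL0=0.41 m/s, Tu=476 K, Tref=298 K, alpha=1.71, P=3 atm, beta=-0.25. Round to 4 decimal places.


SL = SL0 * (Tu/Tref)^alpha * (P/Pref)^beta
T ratio = 476/298 = 1.59731544
(T ratio)^alpha = 1.59731544^1.71 = 2.227399
(P/Pref)^beta = 3^(-0.25) = 0.759836
SL = 0.41 * 2.227399 * 0.759836 = 0.6939 m/s


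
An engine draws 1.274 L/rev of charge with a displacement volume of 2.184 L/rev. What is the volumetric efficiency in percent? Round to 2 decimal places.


eta_v = (V_actual / V_disp) * 100
Ratio = 1.274 / 2.184 = 0.5833
eta_v = 0.5833 * 100 = 58.33%


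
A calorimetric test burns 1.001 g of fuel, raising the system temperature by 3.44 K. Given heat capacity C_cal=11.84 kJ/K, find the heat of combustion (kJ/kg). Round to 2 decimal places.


Hc = C_cal * delta_T / m_fuel
Q_released = 11.84 * 3.44 = 40.7296 kJ
m_fuel = 1.001 g = 1.001/1000 kg = 0.001001 kg
Hc = 40.7296 / 0.001001 = 40688.91 kJ/kg


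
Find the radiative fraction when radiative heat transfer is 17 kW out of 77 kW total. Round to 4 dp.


f_rad = Q_rad / Q_total
f_rad = 17 / 77 = 0.2208


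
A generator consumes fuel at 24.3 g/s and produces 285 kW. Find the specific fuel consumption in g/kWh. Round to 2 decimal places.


SFC = (mf / BP) * 3600
Rate = 24.3 / 285 = 0.085263 g/(s*kW)
SFC = 0.085263 * 3600 = 306.95 g/kWh
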